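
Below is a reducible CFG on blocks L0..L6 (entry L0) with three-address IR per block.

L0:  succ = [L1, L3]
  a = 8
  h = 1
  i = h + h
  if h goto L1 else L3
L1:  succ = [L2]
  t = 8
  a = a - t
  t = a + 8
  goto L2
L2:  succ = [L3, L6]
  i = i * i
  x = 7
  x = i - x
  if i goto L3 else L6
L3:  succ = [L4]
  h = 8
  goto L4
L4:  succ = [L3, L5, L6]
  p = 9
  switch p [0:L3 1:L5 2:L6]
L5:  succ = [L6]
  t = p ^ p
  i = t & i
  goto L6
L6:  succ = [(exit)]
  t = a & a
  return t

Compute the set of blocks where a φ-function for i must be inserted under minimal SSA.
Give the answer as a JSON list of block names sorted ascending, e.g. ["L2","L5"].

Answer: ["L3", "L6"]

Working:
idom tree: L1←L0 L2←L1 L3←L0 L4←L3 L5←L4 L6←L0
Dom at joins:
  L3: preds {L0,L2,L4}: {L0} ∩ {L0,L1,L2} ∩ {L0,L3,L4} = {L0}; idom=L0
  L6: preds {L2,L4,L5}: {L0,L1,L2} ∩ {L0,L3,L4} ∩ {L0,L3,L4,L5} = {L0}; idom=L0

DF derivation:
  L3←L0: walk · to L0
  L3←L2: walk L2→L1 to L0
  L3←L4: walk L4→L3 to L0
  L6←L2: walk L2→L1 to L0
  L6←L4: walk L4→L3 to L0
  L6←L5: walk L5→L4→L3 to L0
  L0: DF=∅
  L1: DF={L3,L6}
  L2: DF={L3,L6}
  L3: DF={L3,L6}
  L4: DF={L3,L6}
  L5: DF={L6}
  L6: DF=∅

φ for i: defs {L0,L2,L5}
  DF⁺ = {L3,L6}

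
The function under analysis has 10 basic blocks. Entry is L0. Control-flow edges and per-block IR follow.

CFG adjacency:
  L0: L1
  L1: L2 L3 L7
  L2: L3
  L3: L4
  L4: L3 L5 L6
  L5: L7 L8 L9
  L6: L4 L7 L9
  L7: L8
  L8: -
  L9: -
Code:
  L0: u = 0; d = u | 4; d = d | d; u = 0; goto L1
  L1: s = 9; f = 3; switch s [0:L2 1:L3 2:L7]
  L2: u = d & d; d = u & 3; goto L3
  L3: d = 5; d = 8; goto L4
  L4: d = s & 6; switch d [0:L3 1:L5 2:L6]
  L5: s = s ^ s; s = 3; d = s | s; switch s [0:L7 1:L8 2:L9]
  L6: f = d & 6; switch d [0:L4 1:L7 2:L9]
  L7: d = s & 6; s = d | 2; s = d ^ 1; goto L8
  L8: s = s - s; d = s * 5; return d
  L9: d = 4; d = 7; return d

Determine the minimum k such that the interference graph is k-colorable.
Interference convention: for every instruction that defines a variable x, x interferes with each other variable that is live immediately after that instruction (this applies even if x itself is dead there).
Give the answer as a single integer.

Block summaries:
  L0 def {d,u} use ∅
  L1 def {f,s} use ∅
  L2 def {d,u} use {d}
  L3 def {d} use ∅
  L4 def {d} use {s}
  L5 def {d,s} use {s}
  L6 def {f} use {d}
  L7 def {d,s} use {s}
  L8 def {d,s} use {s}
  L9 def {d} use ∅

Liveness:
  live L0: ∅→{d}
  live L1: {d}→{d,s}
  live L2: {d,s}→{s}
  live L3: {s}→{s}
  live L4: {s}→{d,s}
  live L5: {s}→{s}
  live L6: {d,s}→{s}
  live L7: {s}→{s}
  live L8: {s}→∅
  live L9: ∅→∅

Conflict graph:
  d — {f,s,u}
  f — {d,s}
  s — {d,f,u}
  u — {d,s}

Registers:
  lower bound: {d,f,s} mutually conflict ⇒ χ ≥ 3
  3-colouring: R0={d}  R1={s}  R2={f,u}
  χ = 3

Answer: 3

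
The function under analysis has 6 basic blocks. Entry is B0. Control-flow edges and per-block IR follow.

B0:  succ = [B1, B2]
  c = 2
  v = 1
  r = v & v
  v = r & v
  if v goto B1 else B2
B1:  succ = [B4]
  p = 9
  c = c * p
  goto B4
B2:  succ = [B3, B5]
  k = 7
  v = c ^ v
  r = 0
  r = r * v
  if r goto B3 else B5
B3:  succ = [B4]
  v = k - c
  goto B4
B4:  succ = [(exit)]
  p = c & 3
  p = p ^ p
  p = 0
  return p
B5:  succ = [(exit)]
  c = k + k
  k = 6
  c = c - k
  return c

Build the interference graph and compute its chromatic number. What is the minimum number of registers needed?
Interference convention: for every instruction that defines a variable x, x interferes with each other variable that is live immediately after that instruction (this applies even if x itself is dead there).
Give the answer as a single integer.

Answer: 4

Derivation:
Per-block:
  B0: {c,r,v} / ∅
  B1: {c,p} / {c}
  B2: {k,r,v} / {c,v}
  B3: {v} / {c,k}
  B4: {p} / {c}
  B5: {c,k} / {k}

Live sets:
  live B0: ∅→{c,v}
  live B1: {c}→{c}
  live B2: {c,v}→{c,k}
  live B3: {c,k}→{c}
  live B4: {c}→∅
  live B5: {k}→∅

Interfere edges:
  c↔{k,p,r,v}
  k↔{c,r,v}
  p↔{c}
  r↔{c,k,v}
  v↔{c,k,r}

Chromatic number:
  {c,k,r,v} pairwise interfere (4-clique) ⇒ χ ≥ 4
  4-colouring: r0={c}  r1={k,p}  r2={r}  r3={v}
  χ = 4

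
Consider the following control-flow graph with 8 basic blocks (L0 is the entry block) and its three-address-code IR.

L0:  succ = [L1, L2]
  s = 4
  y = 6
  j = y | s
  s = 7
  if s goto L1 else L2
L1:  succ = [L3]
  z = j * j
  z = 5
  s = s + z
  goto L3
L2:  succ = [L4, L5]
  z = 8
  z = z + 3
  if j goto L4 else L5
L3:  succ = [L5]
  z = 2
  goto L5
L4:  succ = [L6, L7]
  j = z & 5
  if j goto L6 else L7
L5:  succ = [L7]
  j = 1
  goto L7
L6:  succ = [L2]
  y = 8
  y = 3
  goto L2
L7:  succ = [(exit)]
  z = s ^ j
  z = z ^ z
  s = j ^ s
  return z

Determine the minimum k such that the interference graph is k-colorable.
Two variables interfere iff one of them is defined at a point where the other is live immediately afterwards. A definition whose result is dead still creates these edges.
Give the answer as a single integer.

Answer: 3

Derivation:
Block summaries:
  L0: {j,s,y} / ∅
  L1: {s,z} / {j,s}
  L2: {z} / {j}
  L3: {z} / ∅
  L4: {j} / {z}
  L5: {j} / ∅
  L6: {y} / ∅
  L7: {s,z} / {j,s}

Liveness:
  L0 li=∅ lo={j,s}
  L1 li={j,s} lo={s}
  L2 li={j,s} lo={s,z}
  L3 li={s} lo={s}
  L4 li={s,z} lo={j,s}
  L5 li={s} lo={j,s}
  L6 li={j,s} lo={j,s}
  L7 li={j,s} lo=∅

Interference:
  j↔{s,y,z}
  s↔{j,y,z}
  y↔{j,s}
  z↔{j,s}

Colouring:
  {j,s,y} pairwise interfere (3-clique) ⇒ χ ≥ 3
  3-colouring: c0={j}  c1={s}  c2={y,z}
  χ = 3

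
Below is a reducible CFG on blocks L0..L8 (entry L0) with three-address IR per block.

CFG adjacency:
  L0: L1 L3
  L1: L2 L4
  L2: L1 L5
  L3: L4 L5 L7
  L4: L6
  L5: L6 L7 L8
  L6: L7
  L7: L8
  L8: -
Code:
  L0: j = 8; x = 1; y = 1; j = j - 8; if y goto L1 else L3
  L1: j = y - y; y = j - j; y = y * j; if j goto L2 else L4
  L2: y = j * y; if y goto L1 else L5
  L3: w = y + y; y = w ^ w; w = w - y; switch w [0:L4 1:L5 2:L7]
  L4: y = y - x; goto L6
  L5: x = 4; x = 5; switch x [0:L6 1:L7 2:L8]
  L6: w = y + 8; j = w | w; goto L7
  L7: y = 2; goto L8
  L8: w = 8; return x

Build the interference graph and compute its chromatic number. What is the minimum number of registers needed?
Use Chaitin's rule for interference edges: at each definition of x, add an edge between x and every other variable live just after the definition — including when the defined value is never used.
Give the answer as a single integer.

Answer: 3

Derivation:
def/use:
  L0 def {j,x,y} use ∅
  L1 def {j,y} use {y}
  L2 def {y} use {j,y}
  L3 def {w,y} use {y}
  L4 def {y} use {x,y}
  L5 def {x} use ∅
  L6 def {j,w} use {y}
  L7 def {y} use ∅
  L8 def {w} use {x}

Liveness:
  L0: in=∅ out={x,y}
  L1: in={x,y} out={j,x,y}
  L2: in={j,x,y} out={x,y}
  L3: in={x,y} out={x,y}
  L4: in={x,y} out={x,y}
  L5: in={y} out={x,y}
  L6: in={x,y} out={x}
  L7: in={x} out={x}
  L8: in={x} out=∅

Interference:
  j↔{x,y}
  w↔{x,y}
  x↔{j,w,y}
  y↔{j,w,x}

Colouring:
  {j,x,y} pairwise interfere (3-clique) ⇒ χ ≥ 3
  assign j→c2 w→c2 x→c0 y→c1 — no edge inside a register ⇒ χ ≤ 3
  χ = 3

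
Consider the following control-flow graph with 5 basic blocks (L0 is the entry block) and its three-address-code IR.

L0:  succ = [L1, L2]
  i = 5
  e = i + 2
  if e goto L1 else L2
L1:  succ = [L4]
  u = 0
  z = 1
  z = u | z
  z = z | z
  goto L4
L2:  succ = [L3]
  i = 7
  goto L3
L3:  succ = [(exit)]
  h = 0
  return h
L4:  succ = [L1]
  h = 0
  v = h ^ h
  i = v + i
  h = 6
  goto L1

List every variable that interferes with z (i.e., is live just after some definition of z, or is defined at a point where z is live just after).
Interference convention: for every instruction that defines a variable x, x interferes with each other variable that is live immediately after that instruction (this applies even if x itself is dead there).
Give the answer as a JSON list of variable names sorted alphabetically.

def/use:
  L0: def={e,i} ue=∅
  L1: def={u,z} ue=∅
  L2: def={i} ue=∅
  L3: def={h} ue=∅
  L4: def={h,i,v} ue={i}

Live sets:
  live L0: ∅→{i}
  live L1: {i}→{i}
  live L2: ∅→∅
  live L3: ∅→∅
  live L4: {i}→{i}

Conflict graph:
  e↔{i}
  h↔{i}
  i↔{e,h,u,v,z}
  u↔{i,z}
  v↔{i}
  z↔{i,u}

N(z) = ["i", "u"]

Answer: ["i", "u"]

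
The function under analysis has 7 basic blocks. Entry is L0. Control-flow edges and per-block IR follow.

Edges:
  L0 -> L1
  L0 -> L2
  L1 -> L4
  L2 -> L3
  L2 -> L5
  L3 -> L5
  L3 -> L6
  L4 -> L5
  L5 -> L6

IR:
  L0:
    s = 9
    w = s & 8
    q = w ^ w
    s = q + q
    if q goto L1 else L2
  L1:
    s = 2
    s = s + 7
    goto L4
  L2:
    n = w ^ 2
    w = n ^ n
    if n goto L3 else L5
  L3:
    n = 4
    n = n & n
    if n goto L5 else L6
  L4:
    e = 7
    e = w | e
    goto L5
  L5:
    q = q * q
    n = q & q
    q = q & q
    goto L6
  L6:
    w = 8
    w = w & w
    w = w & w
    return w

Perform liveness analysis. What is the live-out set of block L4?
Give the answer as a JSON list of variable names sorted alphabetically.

Answer: ["q"]

Analysis:
Block summaries:
  L0 def {q,s,w} use ∅
  L1 def {s} use ∅
  L2 def {n,w} use {w}
  L3 def {n} use ∅
  L4 def {e} use {w}
  L5 def {n,q} use {q}
  L6 def {w} use ∅

Live sets:
  L0 li=∅ lo={q,w}
  L1 li={q,w} lo={q,w}
  L2 li={q,w} lo={q}
  L3 li={q} lo={q}
  L4 li={q,w} lo={q}
  L5 li={q} lo=∅
  L6 li=∅ lo=∅

live-out(L4) = ["q"]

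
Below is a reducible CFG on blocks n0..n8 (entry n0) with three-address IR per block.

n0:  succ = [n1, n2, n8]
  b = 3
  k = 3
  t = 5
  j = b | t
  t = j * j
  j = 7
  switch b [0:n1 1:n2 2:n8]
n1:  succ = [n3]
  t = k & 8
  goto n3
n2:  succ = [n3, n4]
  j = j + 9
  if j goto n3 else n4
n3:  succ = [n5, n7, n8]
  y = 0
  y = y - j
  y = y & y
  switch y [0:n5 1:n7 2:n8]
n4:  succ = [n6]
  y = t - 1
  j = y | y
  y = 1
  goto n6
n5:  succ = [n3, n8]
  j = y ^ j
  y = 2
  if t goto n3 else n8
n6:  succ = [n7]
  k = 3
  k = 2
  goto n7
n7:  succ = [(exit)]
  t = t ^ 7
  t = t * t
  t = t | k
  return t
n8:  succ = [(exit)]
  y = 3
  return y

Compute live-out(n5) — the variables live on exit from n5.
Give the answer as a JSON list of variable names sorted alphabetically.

Answer: ["j", "k", "t"]

Derivation:
Per-block:
  n0: def={b,j,k,t} ue=∅
  n1: def={t} ue={k}
  n2: def={j} ue={j}
  n3: def={y} ue={j}
  n4: def={j,y} ue={t}
  n5: def={j,y} ue={j,t,y}
  n6: def={k} ue=∅
  n7: def={t} ue={k,t}
  n8: def={y} ue=∅

Live sets:
  live n0: ∅→{j,k,t}
  live n1: {j,k}→{j,k,t}
  live n2: {j,k,t}→{j,k,t}
  live n3: {j,k,t}→{j,k,t,y}
  live n4: {t}→{t}
  live n5: {j,k,t,y}→{j,k,t}
  live n6: {t}→{k,t}
  live n7: {k,t}→∅
  live n8: ∅→∅

live-out(n5) = ["j", "k", "t"]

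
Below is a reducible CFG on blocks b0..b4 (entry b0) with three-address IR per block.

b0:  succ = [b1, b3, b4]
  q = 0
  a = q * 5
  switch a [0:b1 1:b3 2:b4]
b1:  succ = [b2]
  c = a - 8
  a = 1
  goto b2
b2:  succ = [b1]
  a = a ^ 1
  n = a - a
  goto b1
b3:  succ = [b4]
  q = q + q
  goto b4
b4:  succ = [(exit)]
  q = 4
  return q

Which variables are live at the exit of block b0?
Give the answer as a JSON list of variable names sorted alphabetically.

Answer: ["a", "q"]

Analysis:
def/use:
  b0 def {a,q} use ∅
  b1 def {a,c} use {a}
  b2 def {a,n} use {a}
  b3 def {q} use {q}
  b4 def {q} use ∅

Liveness:
  b0 li=∅ lo={a,q}
  b1 li={a} lo={a}
  b2 li={a} lo={a}
  b3 li={q} lo=∅
  b4 li=∅ lo=∅

live-out(b0) = ["a", "q"]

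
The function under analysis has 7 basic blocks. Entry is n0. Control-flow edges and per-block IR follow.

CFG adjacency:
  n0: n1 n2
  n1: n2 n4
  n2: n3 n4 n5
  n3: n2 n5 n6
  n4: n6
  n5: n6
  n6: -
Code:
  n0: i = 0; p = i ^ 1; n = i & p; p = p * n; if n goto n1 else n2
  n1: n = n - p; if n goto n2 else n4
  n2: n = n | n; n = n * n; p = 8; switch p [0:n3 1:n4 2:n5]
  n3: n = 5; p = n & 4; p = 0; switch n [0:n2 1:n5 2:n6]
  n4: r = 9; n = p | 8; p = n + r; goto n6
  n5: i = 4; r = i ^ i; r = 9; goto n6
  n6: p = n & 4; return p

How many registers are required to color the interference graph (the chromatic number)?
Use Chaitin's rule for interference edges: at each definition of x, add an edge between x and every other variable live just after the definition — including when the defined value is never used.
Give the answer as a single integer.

Per-block:
  n0 def {i,n,p} use ∅
  n1 def {n} use {n,p}
  n2 def {n,p} use {n}
  n3 def {n,p} use ∅
  n4 def {n,p,r} use {p}
  n5 def {i,r} use ∅
  n6 def {p} use {n}

Liveness:
  n0: in=∅ out={n,p}
  n1: in={n,p} out={n,p}
  n2: in={n} out={n,p}
  n3: in=∅ out={n}
  n4: in={p} out={n}
  n5: in={n} out={n}
  n6: in={n} out=∅

Interfere edges:
  i↔{n,p}
  n↔{i,p,r}
  p↔{i,n,r}
  r↔{n,p}

Chromatic number:
  {i,n,p} pairwise interfere (3-clique) ⇒ χ ≥ 3
  assign i→c2 n→c0 p→c1 r→c2 — no edge inside a register ⇒ χ ≤ 3
  χ = 3

Answer: 3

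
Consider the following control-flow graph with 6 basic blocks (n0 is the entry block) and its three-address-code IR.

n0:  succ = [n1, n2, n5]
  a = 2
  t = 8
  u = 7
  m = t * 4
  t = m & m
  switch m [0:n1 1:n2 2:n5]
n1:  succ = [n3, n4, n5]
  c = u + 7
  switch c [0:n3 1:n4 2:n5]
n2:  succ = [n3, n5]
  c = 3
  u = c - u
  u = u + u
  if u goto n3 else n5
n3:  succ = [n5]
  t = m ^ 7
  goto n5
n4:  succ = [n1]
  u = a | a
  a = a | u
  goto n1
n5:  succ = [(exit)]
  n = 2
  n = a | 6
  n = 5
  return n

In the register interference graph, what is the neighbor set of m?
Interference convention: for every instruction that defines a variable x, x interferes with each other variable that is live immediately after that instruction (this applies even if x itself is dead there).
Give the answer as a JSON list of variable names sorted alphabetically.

Per-block:
  n0: def={a,m,t,u} ue=∅
  n1: def={c} ue={u}
  n2: def={c,u} ue={u}
  n3: def={t} ue={m}
  n4: def={a,u} ue={a}
  n5: def={n} ue={a}

Backward fixpoint:
  n0 li=∅ lo={a,m,u}
  n1 li={a,m,u} lo={a,m}
  n2 li={a,m,u} lo={a,m}
  n3 li={a,m} lo={a}
  n4 li={a,m} lo={a,m,u}
  n5 li={a} lo=∅

Interfere edges:
  a: {c,m,n,t,u}
  c: {a,m,u}
  m: {a,c,t,u}
  n: {a}
  t: {a,m,u}
  u: {a,c,m,t}

N(m) = ["a", "c", "t", "u"]

Answer: ["a", "c", "t", "u"]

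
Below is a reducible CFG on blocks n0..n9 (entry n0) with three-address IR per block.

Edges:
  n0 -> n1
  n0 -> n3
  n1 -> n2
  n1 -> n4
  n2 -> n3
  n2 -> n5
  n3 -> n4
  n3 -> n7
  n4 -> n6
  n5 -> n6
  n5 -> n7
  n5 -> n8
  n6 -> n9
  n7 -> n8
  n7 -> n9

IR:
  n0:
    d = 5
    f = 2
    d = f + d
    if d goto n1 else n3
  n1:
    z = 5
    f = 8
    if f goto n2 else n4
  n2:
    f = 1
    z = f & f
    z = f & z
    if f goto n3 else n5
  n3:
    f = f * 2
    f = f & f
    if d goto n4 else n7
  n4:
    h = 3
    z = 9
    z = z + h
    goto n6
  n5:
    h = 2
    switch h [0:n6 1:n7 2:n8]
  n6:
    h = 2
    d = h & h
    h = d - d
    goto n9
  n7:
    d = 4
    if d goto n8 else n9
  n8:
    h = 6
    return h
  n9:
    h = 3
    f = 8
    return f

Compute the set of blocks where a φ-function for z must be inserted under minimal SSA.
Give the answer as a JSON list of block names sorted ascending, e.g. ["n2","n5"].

Answer: ["n3", "n4", "n6", "n7", "n8", "n9"]

Analysis:
idom tree: n1←n0 n2←n1 n3←n0 n4←n0 n5←n2 n6←n0 n7←n0 n8←n0 n9←n0
Join-block Dom:
  n3: preds {n0,n2}: {n0} ∩ {n0,n1,n2} = {n0}; idom=n0
  n4: preds {n1,n3}: {n0,n1} ∩ {n0,n3} = {n0}; idom=n0
  n6: preds {n4,n5}: {n0,n4} ∩ {n0,n1,n2,n5} = {n0}; idom=n0
  n7: preds {n3,n5}: {n0,n3} ∩ {n0,n1,n2,n5} = {n0}; idom=n0
  n8: preds {n5,n7}: {n0,n1,n2,n5} ∩ {n0,n7} = {n0}; idom=n0
  n9: preds {n6,n7}: {n0,n6} ∩ {n0,n7} = {n0}; idom=n0

DF derivation:
  join n3 pred n0: · stop@n0
  join n3 pred n2: n2→n1 stop@n0
  join n4 pred n1: n1 stop@n0
  join n4 pred n3: n3 stop@n0
  join n6 pred n4: n4 stop@n0
  join n6 pred n5: n5→n2→n1 stop@n0
  join n7 pred n3: n3 stop@n0
  join n7 pred n5: n5→n2→n1 stop@n0
  join n8 pred n5: n5→n2→n1 stop@n0
  join n8 pred n7: n7 stop@n0
  join n9 pred n6: n6 stop@n0
  join n9 pred n7: n7 stop@n0
  n0: DF=∅
  n1: DF={n3,n4,n6,n7,n8}
  n2: DF={n3,n6,n7,n8}
  n3: DF={n4,n7}
  n4: DF={n6}
  n5: DF={n6,n7,n8}
  n6: DF={n9}
  n7: DF={n8,n9}
  n8: DF=∅
  n9: DF=∅

φ for z: defs {n1,n2,n4}
  DF⁺ = {n3,n4,n6,n7,n8,n9}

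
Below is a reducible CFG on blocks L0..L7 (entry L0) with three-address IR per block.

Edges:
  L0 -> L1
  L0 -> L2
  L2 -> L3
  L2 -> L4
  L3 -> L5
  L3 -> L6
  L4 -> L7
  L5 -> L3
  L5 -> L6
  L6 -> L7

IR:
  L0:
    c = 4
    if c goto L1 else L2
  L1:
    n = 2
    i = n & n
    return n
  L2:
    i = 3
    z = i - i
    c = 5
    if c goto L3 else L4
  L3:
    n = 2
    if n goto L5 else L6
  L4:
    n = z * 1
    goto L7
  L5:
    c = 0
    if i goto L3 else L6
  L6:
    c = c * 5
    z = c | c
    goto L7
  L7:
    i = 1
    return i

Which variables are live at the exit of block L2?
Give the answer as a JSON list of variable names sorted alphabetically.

Answer: ["c", "i", "z"]

Working:
Block summaries:
  L0: def={c} ue=∅
  L1: def={i,n} ue=∅
  L2: def={c,i,z} ue=∅
  L3: def={n} ue=∅
  L4: def={n} ue={z}
  L5: def={c} ue={i}
  L6: def={c,z} ue={c}
  L7: def={i} ue=∅

Live sets:
  live L0: ∅→∅
  live L1: ∅→∅
  live L2: ∅→{c,i,z}
  live L3: {c,i}→{c,i}
  live L4: {z}→∅
  live L5: {i}→{c,i}
  live L6: {c}→∅
  live L7: ∅→∅

live-out(L2) = ["c", "i", "z"]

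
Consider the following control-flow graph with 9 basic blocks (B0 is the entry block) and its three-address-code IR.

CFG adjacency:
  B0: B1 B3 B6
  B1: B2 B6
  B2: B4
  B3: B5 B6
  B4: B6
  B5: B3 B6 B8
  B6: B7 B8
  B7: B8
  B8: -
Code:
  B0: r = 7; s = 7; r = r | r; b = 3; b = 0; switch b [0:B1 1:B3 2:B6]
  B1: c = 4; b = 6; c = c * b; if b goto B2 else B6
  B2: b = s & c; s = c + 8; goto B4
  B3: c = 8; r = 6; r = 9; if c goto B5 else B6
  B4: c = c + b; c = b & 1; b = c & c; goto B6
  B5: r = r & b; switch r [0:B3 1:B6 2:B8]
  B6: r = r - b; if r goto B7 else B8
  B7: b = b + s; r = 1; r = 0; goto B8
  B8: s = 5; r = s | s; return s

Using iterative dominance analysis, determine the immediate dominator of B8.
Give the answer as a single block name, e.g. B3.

Answer: B0

Derivation:
idom tree: B1←B0 B2←B1 B3←B0 B4←B2 B5←B3 B6←B0 B7←B6 B8←B0
Dom at joins:
  B3: preds {B0,B5}: {B0} ∩ {B0,B3,B5} = {B0}; idom=B0
  B6: preds {B0,B1,B3,B4,B5}: {B0} ∩ {B0,B1} ∩ {B0,B3} ∩ {B0,B1,B2,B4} ∩ {B0,B3,B5} = {B0}; idom=B0
  B8: preds {B5,B6,B7}: {B0,B3,B5} ∩ {B0,B6} ∩ {B0,B6,B7} = {B0}; idom=B0

idom(B8) = B0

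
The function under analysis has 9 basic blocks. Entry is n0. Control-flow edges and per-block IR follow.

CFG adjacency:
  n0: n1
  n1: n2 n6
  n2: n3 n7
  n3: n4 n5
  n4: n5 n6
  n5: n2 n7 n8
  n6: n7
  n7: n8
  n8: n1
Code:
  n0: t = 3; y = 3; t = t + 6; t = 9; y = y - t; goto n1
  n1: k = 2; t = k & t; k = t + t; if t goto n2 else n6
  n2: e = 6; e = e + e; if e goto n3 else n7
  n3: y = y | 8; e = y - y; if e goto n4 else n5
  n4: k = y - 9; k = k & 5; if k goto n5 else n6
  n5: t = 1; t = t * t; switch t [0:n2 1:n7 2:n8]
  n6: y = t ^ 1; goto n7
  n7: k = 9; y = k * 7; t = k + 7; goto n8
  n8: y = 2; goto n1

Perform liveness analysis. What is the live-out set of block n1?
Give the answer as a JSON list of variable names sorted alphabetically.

Answer: ["t", "y"]

Analysis:
def/use:
  n0: def={t,y} ue=∅
  n1: def={k,t} ue={t}
  n2: def={e} ue=∅
  n3: def={e,y} ue={y}
  n4: def={k} ue={y}
  n5: def={t} ue=∅
  n6: def={y} ue={t}
  n7: def={k,t,y} ue=∅
  n8: def={y} ue=∅

Liveness:
  n0 li=∅ lo={t,y}
  n1 li={t,y} lo={t,y}
  n2 li={t,y} lo={t,y}
  n3 li={t,y} lo={t,y}
  n4 li={t,y} lo={t,y}
  n5 li={y} lo={t,y}
  n6 li={t} lo=∅
  n7 li=∅ lo={t}
  n8 li={t} lo={t,y}

live-out(n1) = ["t", "y"]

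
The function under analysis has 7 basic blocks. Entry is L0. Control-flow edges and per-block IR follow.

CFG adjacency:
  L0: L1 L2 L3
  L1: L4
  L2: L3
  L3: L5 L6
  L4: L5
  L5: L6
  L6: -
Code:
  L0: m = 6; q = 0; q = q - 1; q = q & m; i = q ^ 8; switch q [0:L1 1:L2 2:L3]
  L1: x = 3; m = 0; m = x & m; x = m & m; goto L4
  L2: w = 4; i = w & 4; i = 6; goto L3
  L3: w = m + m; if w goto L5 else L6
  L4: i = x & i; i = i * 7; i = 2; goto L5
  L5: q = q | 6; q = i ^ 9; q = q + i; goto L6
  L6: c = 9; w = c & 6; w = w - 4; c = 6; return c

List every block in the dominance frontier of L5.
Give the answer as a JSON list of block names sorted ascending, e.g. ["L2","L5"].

idom tree: L1←L0 L2←L0 L3←L0 L4←L1 L5←L0 L6←L0
Join-block Dom:
  L3: preds {L0,L2}: {L0} ∩ {L0,L2} = {L0}; idom=L0
  L5: preds {L3,L4}: {L0,L3} ∩ {L0,L1,L4} = {L0}; idom=L0
  L6: preds {L3,L5}: {L0,L3} ∩ {L0,L5} = {L0}; idom=L0

Frontier:
  join L3 pred L0: · stop@L0
  join L3 pred L2: L2 stop@L0
  join L5 pred L3: L3 stop@L0
  join L5 pred L4: L4→L1 stop@L0
  join L6 pred L3: L3 stop@L0
  join L6 pred L5: L5 stop@L0
  L0: DF=∅
  L1: DF={L5}
  L2: DF={L3}
  L3: DF={L5,L6}
  L4: DF={L5}
  L5: DF={L6}
  L6: DF=∅

DF(L5) = ["L6"]

Answer: ["L6"]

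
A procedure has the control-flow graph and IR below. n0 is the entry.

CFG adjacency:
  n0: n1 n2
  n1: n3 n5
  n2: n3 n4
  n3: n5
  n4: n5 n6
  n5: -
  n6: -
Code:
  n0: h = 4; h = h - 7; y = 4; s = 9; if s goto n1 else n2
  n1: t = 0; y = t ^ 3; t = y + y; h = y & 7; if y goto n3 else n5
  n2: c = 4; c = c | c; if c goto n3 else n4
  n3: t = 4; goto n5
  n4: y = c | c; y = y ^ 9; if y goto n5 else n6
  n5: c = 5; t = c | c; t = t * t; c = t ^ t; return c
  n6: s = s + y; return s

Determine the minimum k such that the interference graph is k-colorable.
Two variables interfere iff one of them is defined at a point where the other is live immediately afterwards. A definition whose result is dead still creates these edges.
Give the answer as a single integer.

Block summaries:
  n0: def={h,s,y} ue=∅
  n1: def={h,t,y} ue=∅
  n2: def={c} ue=∅
  n3: def={t} ue=∅
  n4: def={y} ue={c}
  n5: def={c,t} ue=∅
  n6: def={s} ue={s,y}

Live sets:
  n0 li=∅ lo={s}
  n1 li=∅ lo=∅
  n2 li={s} lo={c,s}
  n3 li=∅ lo=∅
  n4 li={c,s} lo={s,y}
  n5 li=∅ lo=∅
  n6 li={s,y} lo=∅

Interference:
  c: {s}
  h: {y}
  s: {c,y}
  t: {y}
  y: {h,s,t}

Chromatic number:
  lower bound: {c,s} mutually conflict ⇒ χ ≥ 2
  assign c→c0 h→c1 s→c1 t→c1 y→c0 — no edge inside a register ⇒ χ ≤ 2
  χ = 2

Answer: 2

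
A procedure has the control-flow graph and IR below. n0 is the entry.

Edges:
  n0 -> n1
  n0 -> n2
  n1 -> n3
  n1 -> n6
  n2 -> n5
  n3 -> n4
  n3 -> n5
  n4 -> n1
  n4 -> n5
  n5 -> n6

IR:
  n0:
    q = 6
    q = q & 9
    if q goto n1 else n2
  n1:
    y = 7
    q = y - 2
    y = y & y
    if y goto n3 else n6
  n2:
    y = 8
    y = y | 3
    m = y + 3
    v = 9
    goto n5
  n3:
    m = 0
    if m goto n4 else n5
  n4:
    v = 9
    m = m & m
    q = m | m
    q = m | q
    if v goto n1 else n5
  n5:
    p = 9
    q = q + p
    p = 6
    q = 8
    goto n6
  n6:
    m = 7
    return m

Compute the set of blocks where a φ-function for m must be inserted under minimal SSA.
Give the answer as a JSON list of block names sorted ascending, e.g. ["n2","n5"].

idom tree: n1←n0 n2←n0 n3←n1 n4←n3 n5←n0 n6←n0
Dom∩ at merges:
  n1: preds {n0,n4}: {n0} ∩ {n0,n1,n3,n4} = {n0}; idom=n0
  n5: preds {n2,n3,n4}: {n0,n2} ∩ {n0,n1,n3} ∩ {n0,n1,n3,n4} = {n0}; idom=n0
  n6: preds {n1,n5}: {n0,n1} ∩ {n0,n5} = {n0}; idom=n0

DF walk-up:
  join n1 pred n0: · stop@n0
  join n1 pred n4: n4→n3→n1 stop@n0
  join n5 pred n2: n2 stop@n0
  join n5 pred n3: n3→n1 stop@n0
  join n5 pred n4: n4→n3→n1 stop@n0
  join n6 pred n1: n1 stop@n0
  join n6 pred n5: n5 stop@n0
  DF(n0)=∅
  DF(n1)={n1,n5,n6}
  DF(n2)={n5}
  DF(n3)={n1,n5}
  DF(n4)={n1,n5}
  DF(n5)={n6}
  DF(n6)=∅

φ for m: defs {n2,n3,n4,n6}
  DF⁺ = {n1,n5,n6}

Answer: ["n1", "n5", "n6"]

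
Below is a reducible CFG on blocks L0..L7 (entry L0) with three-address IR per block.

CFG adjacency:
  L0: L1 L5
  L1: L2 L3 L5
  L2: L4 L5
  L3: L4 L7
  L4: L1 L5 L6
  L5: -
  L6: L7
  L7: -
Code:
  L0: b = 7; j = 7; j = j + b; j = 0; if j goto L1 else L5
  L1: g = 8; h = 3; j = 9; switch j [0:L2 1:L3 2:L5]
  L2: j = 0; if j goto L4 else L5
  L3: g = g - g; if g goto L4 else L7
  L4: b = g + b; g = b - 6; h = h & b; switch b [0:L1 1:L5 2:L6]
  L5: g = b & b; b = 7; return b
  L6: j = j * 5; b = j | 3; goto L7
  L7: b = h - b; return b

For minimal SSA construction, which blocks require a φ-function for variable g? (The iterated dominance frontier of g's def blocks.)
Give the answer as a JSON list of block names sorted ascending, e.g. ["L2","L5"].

idom tree: L1←L0 L2←L1 L3←L1 L4←L1 L5←L0 L6←L4 L7←L1
Dom∩ at merges:
  L1: preds {L0,L4}: {L0} ∩ {L0,L1,L4} = {L0}; idom=L0
  L4: preds {L2,L3}: {L0,L1,L2} ∩ {L0,L1,L3} = {L0,L1}; idom=L1
  L5: preds {L0,L1,L2,L4}: {L0} ∩ {L0,L1} ∩ {L0,L1,L2} ∩ {L0,L1,L4} = {L0}; idom=L0
  L7: preds {L3,L6}: {L0,L1,L3} ∩ {L0,L1,L4,L6} = {L0,L1}; idom=L1

DF derivation:
  L1←L0: walk · to L0
  L1←L4: walk L4→L1 to L0
  L4←L2: walk L2 to L1
  L4←L3: walk L3 to L1
  L5←L0: walk · to L0
  L5←L1: walk L1 to L0
  L5←L2: walk L2→L1 to L0
  L5←L4: walk L4→L1 to L0
  L7←L3: walk L3 to L1
  L7←L6: walk L6→L4 to L1
  L0 → ∅
  L1 → {L1,L5}
  L2 → {L4,L5}
  L3 → {L4,L7}
  L4 → {L1,L5,L7}
  L5 → ∅
  L6 → {L7}
  L7 → ∅

φ for g: defs {L1,L3,L4,L5}
  DF⁺ = {L1,L4,L5,L7}

Answer: ["L1", "L4", "L5", "L7"]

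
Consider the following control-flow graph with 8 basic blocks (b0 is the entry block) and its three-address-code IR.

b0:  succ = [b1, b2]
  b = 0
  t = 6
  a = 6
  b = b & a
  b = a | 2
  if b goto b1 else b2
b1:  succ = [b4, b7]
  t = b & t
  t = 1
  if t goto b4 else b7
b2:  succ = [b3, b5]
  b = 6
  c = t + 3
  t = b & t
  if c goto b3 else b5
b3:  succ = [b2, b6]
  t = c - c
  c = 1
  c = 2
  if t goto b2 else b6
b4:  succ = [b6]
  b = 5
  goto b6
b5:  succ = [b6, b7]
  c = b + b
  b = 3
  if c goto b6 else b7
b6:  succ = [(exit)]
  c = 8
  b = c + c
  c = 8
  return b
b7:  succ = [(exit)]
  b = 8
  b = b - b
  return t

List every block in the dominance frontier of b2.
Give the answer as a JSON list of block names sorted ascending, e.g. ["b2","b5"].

idom tree: b1←b0 b2←b0 b3←b2 b4←b1 b5←b2 b6←b0 b7←b0
Join-block Dom:
  b2: preds {b0,b3}: {b0} ∩ {b0,b2,b3} = {b0}; idom=b0
  b6: preds {b3,b4,b5}: {b0,b2,b3} ∩ {b0,b1,b4} ∩ {b0,b2,b5} = {b0}; idom=b0
  b7: preds {b1,b5}: {b0,b1} ∩ {b0,b2,b5} = {b0}; idom=b0

Frontier:
  b2←b0: walk · to b0
  b2←b3: walk b3→b2 to b0
  b6←b3: walk b3→b2 to b0
  b6←b4: walk b4→b1 to b0
  b6←b5: walk b5→b2 to b0
  b7←b1: walk b1 to b0
  b7←b5: walk b5→b2 to b0
  DF(b0)=∅
  DF(b1)={b6,b7}
  DF(b2)={b2,b6,b7}
  DF(b3)={b2,b6}
  DF(b4)={b6}
  DF(b5)={b6,b7}
  DF(b6)=∅
  DF(b7)=∅

DF(b2) = ["b2", "b6", "b7"]

Answer: ["b2", "b6", "b7"]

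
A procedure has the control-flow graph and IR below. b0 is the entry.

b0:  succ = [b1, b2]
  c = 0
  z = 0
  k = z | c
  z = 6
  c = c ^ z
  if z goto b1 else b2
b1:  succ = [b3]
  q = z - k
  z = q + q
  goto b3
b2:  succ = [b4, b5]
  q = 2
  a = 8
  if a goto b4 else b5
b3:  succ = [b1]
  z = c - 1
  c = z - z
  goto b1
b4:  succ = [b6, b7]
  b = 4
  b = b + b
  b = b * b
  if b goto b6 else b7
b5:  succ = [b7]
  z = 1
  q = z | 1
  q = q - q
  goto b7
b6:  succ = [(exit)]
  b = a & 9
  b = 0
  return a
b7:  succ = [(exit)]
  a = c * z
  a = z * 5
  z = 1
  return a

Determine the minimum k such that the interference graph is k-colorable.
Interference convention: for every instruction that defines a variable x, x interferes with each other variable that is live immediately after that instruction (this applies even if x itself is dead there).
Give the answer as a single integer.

Answer: 4

Derivation:
def/use:
  b0: {c,k,z} / ∅
  b1: {q,z} / {k,z}
  b2: {a,q} / ∅
  b3: {c,z} / {c}
  b4: {b} / ∅
  b5: {q,z} / ∅
  b6: {b} / {a}
  b7: {a,z} / {c,z}

Live sets:
  b0: in=∅ out={c,k,z}
  b1: in={c,k,z} out={c,k}
  b2: in={c,z} out={a,c,z}
  b3: in={c,k} out={c,k,z}
  b4: in={a,c,z} out={a,c,z}
  b5: in={c} out={c,z}
  b6: in={a} out=∅
  b7: in={c,z} out=∅

Interfere edges:
  a — {b,c,z}
  b — {a,c,z}
  c — {a,b,k,q,z}
  k — {c,q,z}
  q — {c,k,z}
  z — {a,b,c,k,q}

Colouring:
  lower bound: {a,b,c,z} mutually conflict ⇒ χ ≥ 4
  4-colouring: R0={c}  R1={z}  R2={a,k}  R3={b,q}
  χ = 4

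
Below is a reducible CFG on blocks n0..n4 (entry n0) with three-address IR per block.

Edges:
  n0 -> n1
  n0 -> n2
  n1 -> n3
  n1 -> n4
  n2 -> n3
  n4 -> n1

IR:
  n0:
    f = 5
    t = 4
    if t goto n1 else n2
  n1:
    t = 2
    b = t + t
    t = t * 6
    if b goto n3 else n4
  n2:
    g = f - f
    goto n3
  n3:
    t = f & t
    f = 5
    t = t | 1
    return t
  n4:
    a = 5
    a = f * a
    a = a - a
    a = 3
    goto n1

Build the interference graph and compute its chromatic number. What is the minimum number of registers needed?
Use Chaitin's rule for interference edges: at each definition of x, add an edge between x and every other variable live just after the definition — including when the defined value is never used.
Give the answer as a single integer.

Answer: 3

Derivation:
Block summaries:
  n0: {f,t} / ∅
  n1: {b,t} / ∅
  n2: {g} / {f}
  n3: {f,t} / {f,t}
  n4: {a} / {f}

Liveness:
  n0 li=∅ lo={f,t}
  n1 li={f} lo={f,t}
  n2 li={f,t} lo={f,t}
  n3 li={f,t} lo=∅
  n4 li={f} lo={f}

Interference:
  a↔{f}
  b↔{f,t}
  f↔{a,b,g,t}
  g↔{f,t}
  t↔{b,f,g}

Colouring:
  {b,f,t} pairwise interfere (3-clique) ⇒ χ ≥ 3
  assign a→r1 b→r2 f→r0 g→r2 t→r1 — no edge inside a register ⇒ χ ≤ 3
  χ = 3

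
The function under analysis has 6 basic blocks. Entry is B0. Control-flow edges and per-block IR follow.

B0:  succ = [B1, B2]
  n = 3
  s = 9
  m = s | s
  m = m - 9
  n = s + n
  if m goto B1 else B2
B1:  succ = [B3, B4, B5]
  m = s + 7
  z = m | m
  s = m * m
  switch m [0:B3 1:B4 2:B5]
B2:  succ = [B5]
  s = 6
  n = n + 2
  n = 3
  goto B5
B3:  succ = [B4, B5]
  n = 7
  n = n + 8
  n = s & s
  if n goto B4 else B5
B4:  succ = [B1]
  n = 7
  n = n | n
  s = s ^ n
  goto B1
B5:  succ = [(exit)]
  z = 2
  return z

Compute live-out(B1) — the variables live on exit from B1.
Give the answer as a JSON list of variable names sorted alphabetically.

Answer: ["s"]

Derivation:
Block summaries:
  B0: {m,n,s} / ∅
  B1: {m,s,z} / {s}
  B2: {n,s} / {n}
  B3: {n} / {s}
  B4: {n,s} / {s}
  B5: {z} / ∅

Live sets:
  B0 li=∅ lo={n,s}
  B1 li={s} lo={s}
  B2 li={n} lo=∅
  B3 li={s} lo={s}
  B4 li={s} lo={s}
  B5 li=∅ lo=∅

live-out(B1) = ["s"]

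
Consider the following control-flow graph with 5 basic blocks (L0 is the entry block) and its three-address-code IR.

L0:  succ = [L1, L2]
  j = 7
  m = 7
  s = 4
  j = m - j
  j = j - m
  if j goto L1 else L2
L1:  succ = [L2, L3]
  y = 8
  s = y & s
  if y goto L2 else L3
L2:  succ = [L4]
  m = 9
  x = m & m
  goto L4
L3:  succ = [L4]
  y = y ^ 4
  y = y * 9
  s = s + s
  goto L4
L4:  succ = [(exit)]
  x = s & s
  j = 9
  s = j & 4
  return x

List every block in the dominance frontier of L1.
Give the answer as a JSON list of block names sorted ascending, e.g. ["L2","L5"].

idom tree: L1←L0 L2←L0 L3←L1 L4←L0
Dom∩ at merges:
  L2: preds {L0,L1}: {L0} ∩ {L0,L1} = {L0}; idom=L0
  L4: preds {L2,L3}: {L0,L2} ∩ {L0,L1,L3} = {L0}; idom=L0

Frontier:
  L2←L0: walk · to L0
  L2←L1: walk L1 to L0
  L4←L2: walk L2 to L0
  L4←L3: walk L3→L1 to L0
  L0 → ∅
  L1 → {L2,L4}
  L2 → {L4}
  L3 → {L4}
  L4 → ∅

DF(L1) = ["L2", "L4"]

Answer: ["L2", "L4"]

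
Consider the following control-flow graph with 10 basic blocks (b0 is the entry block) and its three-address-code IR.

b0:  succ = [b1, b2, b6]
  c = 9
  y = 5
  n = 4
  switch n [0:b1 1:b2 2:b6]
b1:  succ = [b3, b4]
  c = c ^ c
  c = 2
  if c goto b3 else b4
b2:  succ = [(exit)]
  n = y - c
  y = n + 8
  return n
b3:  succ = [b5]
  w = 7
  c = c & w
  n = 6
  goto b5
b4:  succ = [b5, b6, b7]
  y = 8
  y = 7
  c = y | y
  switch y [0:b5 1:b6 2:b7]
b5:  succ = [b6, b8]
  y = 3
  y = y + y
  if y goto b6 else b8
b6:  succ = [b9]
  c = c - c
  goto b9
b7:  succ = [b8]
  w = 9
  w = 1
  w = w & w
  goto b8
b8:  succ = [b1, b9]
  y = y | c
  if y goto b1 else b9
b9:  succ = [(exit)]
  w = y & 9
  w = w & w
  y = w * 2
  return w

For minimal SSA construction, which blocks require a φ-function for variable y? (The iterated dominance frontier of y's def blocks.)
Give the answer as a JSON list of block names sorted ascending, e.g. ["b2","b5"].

Answer: ["b1", "b5", "b6", "b8", "b9"]

Analysis:
idom tree: b1←b0 b2←b0 b3←b1 b4←b1 b5←b1 b6←b0 b7←b4 b8←b1 b9←b0
Dom at joins:
  b1: preds {b0,b8}: {b0} ∩ {b0,b1,b8} = {b0}; idom=b0
  b5: preds {b3,b4}: {b0,b1,b3} ∩ {b0,b1,b4} = {b0,b1}; idom=b1
  b6: preds {b0,b4,b5}: {b0} ∩ {b0,b1,b4} ∩ {b0,b1,b5} = {b0}; idom=b0
  b8: preds {b5,b7}: {b0,b1,b5} ∩ {b0,b1,b4,b7} = {b0,b1}; idom=b1
  b9: preds {b6,b8}: {b0,b6} ∩ {b0,b1,b8} = {b0}; idom=b0

DF derivation:
  join b1 pred b0: · stop@b0
  join b1 pred b8: b8→b1 stop@b0
  join b5 pred b3: b3 stop@b1
  join b5 pred b4: b4 stop@b1
  join b6 pred b0: · stop@b0
  join b6 pred b4: b4→b1 stop@b0
  join b6 pred b5: b5→b1 stop@b0
  join b8 pred b5: b5 stop@b1
  join b8 pred b7: b7→b4 stop@b1
  join b9 pred b6: b6 stop@b0
  join b9 pred b8: b8→b1 stop@b0
  b0: DF=∅
  b1: DF={b1,b6,b9}
  b2: DF=∅
  b3: DF={b5}
  b4: DF={b5,b6,b8}
  b5: DF={b6,b8}
  b6: DF={b9}
  b7: DF={b8}
  b8: DF={b1,b9}
  b9: DF=∅

φ for y: defs {b0,b2,b4,b5,b8,b9}
  DF⁺ = {b1,b5,b6,b8,b9}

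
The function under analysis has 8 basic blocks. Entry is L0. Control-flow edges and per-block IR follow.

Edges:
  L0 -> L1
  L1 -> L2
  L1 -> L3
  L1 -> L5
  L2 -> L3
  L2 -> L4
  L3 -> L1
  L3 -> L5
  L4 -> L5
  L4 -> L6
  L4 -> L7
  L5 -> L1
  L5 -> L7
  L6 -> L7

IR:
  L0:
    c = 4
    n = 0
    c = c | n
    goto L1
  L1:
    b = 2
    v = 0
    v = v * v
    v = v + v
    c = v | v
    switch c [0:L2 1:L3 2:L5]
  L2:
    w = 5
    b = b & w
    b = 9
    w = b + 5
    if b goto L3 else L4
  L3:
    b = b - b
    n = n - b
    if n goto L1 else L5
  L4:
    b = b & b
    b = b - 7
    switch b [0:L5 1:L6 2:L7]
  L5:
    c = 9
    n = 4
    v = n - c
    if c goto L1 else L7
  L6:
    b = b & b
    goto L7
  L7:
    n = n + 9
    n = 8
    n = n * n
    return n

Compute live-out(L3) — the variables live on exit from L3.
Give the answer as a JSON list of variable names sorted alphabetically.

Per-block:
  L0: def={c,n} ue=∅
  L1: def={b,c,v} ue=∅
  L2: def={b,w} ue={b}
  L3: def={b,n} ue={b,n}
  L4: def={b} ue={b}
  L5: def={c,n,v} ue=∅
  L6: def={b} ue={b}
  L7: def={n} ue={n}

Backward fixpoint:
  live L0: ∅→{n}
  live L1: {n}→{b,n}
  live L2: {b,n}→{b,n}
  live L3: {b,n}→{n}
  live L4: {b,n}→{b,n}
  live L5: ∅→{n}
  live L6: {b,n}→{n}
  live L7: {n}→∅

live-out(L3) = ["n"]

Answer: ["n"]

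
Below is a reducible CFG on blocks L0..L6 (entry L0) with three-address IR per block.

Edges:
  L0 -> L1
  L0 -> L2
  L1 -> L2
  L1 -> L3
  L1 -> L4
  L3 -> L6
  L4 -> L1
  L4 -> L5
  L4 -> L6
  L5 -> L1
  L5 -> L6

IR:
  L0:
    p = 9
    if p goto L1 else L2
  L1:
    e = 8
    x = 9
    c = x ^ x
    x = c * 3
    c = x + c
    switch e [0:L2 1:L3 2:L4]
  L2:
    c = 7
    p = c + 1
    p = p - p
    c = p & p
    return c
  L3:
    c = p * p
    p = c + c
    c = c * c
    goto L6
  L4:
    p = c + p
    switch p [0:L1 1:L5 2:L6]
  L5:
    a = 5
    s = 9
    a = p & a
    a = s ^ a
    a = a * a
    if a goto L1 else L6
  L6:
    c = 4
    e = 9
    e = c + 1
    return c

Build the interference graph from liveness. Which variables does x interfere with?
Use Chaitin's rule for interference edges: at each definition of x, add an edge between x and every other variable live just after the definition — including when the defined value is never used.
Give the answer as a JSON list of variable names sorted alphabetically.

Answer: ["c", "e", "p"]

Derivation:
Per-block:
  L0: {p} / ∅
  L1: {c,e,x} / ∅
  L2: {c,p} / ∅
  L3: {c,p} / {p}
  L4: {p} / {c,p}
  L5: {a,s} / {p}
  L6: {c,e} / ∅

Liveness:
  L0 li=∅ lo={p}
  L1 li={p} lo={c,p}
  L2 li=∅ lo=∅
  L3 li={p} lo=∅
  L4 li={c,p} lo={p}
  L5 li={p} lo={p}
  L6 li=∅ lo=∅

Interference:
  a↔{p,s}
  c↔{e,p,x}
  e↔{c,p,x}
  p↔{a,c,e,s,x}
  s↔{a,p}
  x↔{c,e,p}

N(x) = ["c", "e", "p"]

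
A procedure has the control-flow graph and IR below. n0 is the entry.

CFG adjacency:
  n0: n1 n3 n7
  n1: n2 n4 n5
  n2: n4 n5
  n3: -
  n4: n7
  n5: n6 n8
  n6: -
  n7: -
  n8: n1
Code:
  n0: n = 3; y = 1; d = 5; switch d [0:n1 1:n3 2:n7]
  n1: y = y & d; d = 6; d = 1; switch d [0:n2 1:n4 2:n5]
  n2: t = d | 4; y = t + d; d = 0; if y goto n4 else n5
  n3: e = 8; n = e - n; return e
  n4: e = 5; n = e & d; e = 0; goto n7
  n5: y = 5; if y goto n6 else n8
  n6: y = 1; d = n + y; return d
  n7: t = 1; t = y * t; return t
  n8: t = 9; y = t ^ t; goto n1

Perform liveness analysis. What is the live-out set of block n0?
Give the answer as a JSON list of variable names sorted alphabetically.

Answer: ["d", "n", "y"]

Derivation:
def/use:
  n0: def={d,n,y} ue=∅
  n1: def={d,y} ue={d,y}
  n2: def={d,t,y} ue={d}
  n3: def={e,n} ue={n}
  n4: def={e,n} ue={d}
  n5: def={y} ue=∅
  n6: def={d,y} ue={n}
  n7: def={t} ue={y}
  n8: def={t,y} ue=∅

Backward fixpoint:
  n0: in=∅ out={d,n,y}
  n1: in={d,n,y} out={d,n,y}
  n2: in={d,n} out={d,n,y}
  n3: in={n} out=∅
  n4: in={d,y} out={y}
  n5: in={d,n} out={d,n}
  n6: in={n} out=∅
  n7: in={y} out=∅
  n8: in={d,n} out={d,n,y}

live-out(n0) = ["d", "n", "y"]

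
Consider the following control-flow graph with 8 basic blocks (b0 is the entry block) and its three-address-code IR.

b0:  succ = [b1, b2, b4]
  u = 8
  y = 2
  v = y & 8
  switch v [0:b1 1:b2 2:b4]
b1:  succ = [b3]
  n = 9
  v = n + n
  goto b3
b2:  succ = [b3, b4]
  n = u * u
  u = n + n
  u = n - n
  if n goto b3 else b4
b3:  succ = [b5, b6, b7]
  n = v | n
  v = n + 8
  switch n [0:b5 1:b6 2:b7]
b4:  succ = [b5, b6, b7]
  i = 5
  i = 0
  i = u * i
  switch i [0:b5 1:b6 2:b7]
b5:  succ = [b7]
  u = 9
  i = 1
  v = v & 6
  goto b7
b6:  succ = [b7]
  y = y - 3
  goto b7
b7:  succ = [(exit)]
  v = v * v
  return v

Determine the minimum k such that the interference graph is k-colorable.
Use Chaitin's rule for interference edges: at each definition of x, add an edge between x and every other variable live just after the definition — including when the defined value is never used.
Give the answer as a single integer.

def/use:
  b0: def={u,v,y} ue=∅
  b1: def={n,v} ue=∅
  b2: def={n,u} ue={u}
  b3: def={n,v} ue={n,v}
  b4: def={i} ue={u}
  b5: def={i,u,v} ue={v}
  b6: def={y} ue={y}
  b7: def={v} ue={v}

Liveness:
  live b0: ∅→{u,v,y}
  live b1: {y}→{n,v,y}
  live b2: {u,v,y}→{n,u,v,y}
  live b3: {n,v,y}→{v,y}
  live b4: {u,v,y}→{v,y}
  live b5: {v}→{v}
  live b6: {v,y}→{v}
  live b7: {v}→∅

Conflict graph:
  i — {u,v,y}
  n — {u,v,y}
  u — {i,n,v,y}
  v — {i,n,u,y}
  y — {i,n,u,v}

Colouring:
  lower bound: {i,u,v,y} mutually conflict ⇒ χ ≥ 4
  4-colouring: R0={u}  R1={v}  R2={y}  R3={i,n}
  χ = 4

Answer: 4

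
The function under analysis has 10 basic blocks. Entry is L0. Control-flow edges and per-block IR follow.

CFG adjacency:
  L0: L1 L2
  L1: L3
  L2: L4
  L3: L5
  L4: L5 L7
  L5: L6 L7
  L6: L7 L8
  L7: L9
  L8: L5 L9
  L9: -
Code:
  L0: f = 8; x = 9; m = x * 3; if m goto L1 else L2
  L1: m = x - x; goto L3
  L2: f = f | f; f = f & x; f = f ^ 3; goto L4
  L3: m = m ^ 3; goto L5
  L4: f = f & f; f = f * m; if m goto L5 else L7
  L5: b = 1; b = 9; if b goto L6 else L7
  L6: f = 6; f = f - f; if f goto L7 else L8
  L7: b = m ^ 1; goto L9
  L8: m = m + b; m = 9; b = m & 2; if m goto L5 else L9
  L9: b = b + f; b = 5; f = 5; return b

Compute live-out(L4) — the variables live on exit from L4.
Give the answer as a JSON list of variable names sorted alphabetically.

Answer: ["f", "m"]

Working:
def/use:
  L0: def={f,m,x} ue=∅
  L1: def={m} ue={x}
  L2: def={f} ue={f,x}
  L3: def={m} ue={m}
  L4: def={f} ue={f,m}
  L5: def={b} ue=∅
  L6: def={f} ue=∅
  L7: def={b} ue={m}
  L8: def={b,m} ue={b,m}
  L9: def={b,f} ue={b,f}

Backward fixpoint:
  L0 li=∅ lo={f,m,x}
  L1 li={f,x} lo={f,m}
  L2 li={f,m,x} lo={f,m}
  L3 li={f,m} lo={f,m}
  L4 li={f,m} lo={f,m}
  L5 li={f,m} lo={b,f,m}
  L6 li={b,m} lo={b,f,m}
  L7 li={f,m} lo={b,f}
  L8 li={b,f,m} lo={b,f,m}
  L9 li={b,f} lo=∅

live-out(L4) = ["f", "m"]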